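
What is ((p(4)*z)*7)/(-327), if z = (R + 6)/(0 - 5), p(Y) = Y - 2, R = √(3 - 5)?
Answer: 28/545 + 14*I*√2/1635 ≈ 0.051376 + 0.012109*I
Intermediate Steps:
R = I*√2 (R = √(-2) = I*√2 ≈ 1.4142*I)
p(Y) = -2 + Y
z = -6/5 - I*√2/5 (z = (I*√2 + 6)/(0 - 5) = (6 + I*√2)/(-5) = (6 + I*√2)*(-⅕) = -6/5 - I*√2/5 ≈ -1.2 - 0.28284*I)
((p(4)*z)*7)/(-327) = (((-2 + 4)*(-6/5 - I*√2/5))*7)/(-327) = ((2*(-6/5 - I*√2/5))*7)*(-1/327) = ((-12/5 - 2*I*√2/5)*7)*(-1/327) = (-84/5 - 14*I*√2/5)*(-1/327) = 28/545 + 14*I*√2/1635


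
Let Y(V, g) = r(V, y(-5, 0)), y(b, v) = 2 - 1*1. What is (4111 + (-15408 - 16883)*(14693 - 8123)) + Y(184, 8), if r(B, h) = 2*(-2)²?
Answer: -212147751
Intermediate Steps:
y(b, v) = 1 (y(b, v) = 2 - 1 = 1)
r(B, h) = 8 (r(B, h) = 2*4 = 8)
Y(V, g) = 8
(4111 + (-15408 - 16883)*(14693 - 8123)) + Y(184, 8) = (4111 + (-15408 - 16883)*(14693 - 8123)) + 8 = (4111 - 32291*6570) + 8 = (4111 - 212151870) + 8 = -212147759 + 8 = -212147751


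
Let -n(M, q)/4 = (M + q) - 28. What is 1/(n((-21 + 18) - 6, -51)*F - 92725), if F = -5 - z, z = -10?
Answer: -1/90965 ≈ -1.0993e-5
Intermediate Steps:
F = 5 (F = -5 - 1*(-10) = -5 + 10 = 5)
n(M, q) = 112 - 4*M - 4*q (n(M, q) = -4*((M + q) - 28) = -4*(-28 + M + q) = 112 - 4*M - 4*q)
1/(n((-21 + 18) - 6, -51)*F - 92725) = 1/((112 - 4*((-21 + 18) - 6) - 4*(-51))*5 - 92725) = 1/((112 - 4*(-3 - 6) + 204)*5 - 92725) = 1/((112 - 4*(-9) + 204)*5 - 92725) = 1/((112 + 36 + 204)*5 - 92725) = 1/(352*5 - 92725) = 1/(1760 - 92725) = 1/(-90965) = -1/90965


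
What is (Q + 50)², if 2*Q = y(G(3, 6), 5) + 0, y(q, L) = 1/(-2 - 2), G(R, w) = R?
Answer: 159201/64 ≈ 2487.5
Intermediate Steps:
y(q, L) = -¼ (y(q, L) = 1/(-4) = -¼)
Q = -⅛ (Q = (-¼ + 0)/2 = (½)*(-¼) = -⅛ ≈ -0.12500)
(Q + 50)² = (-⅛ + 50)² = (399/8)² = 159201/64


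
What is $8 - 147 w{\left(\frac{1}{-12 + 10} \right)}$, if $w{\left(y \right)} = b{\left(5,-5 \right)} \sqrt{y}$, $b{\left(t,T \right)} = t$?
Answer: $8 - \frac{735 i \sqrt{2}}{2} \approx 8.0 - 519.72 i$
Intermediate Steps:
$w{\left(y \right)} = 5 \sqrt{y}$
$8 - 147 w{\left(\frac{1}{-12 + 10} \right)} = 8 - 147 \cdot 5 \sqrt{\frac{1}{-12 + 10}} = 8 - 147 \cdot 5 \sqrt{\frac{1}{-2}} = 8 - 147 \cdot 5 \sqrt{- \frac{1}{2}} = 8 - 147 \cdot 5 \frac{i \sqrt{2}}{2} = 8 - 147 \frac{5 i \sqrt{2}}{2} = 8 - \frac{735 i \sqrt{2}}{2}$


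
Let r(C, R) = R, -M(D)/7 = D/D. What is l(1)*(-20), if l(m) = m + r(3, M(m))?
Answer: 120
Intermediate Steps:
M(D) = -7 (M(D) = -7*D/D = -7*1 = -7)
l(m) = -7 + m (l(m) = m - 7 = -7 + m)
l(1)*(-20) = (-7 + 1)*(-20) = -6*(-20) = 120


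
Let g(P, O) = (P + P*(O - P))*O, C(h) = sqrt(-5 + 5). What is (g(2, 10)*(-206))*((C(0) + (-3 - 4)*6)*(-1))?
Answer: -1557360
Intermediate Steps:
C(h) = 0 (C(h) = sqrt(0) = 0)
g(P, O) = O*(P + P*(O - P))
(g(2, 10)*(-206))*((C(0) + (-3 - 4)*6)*(-1)) = ((10*2*(1 + 10 - 1*2))*(-206))*((0 + (-3 - 4)*6)*(-1)) = ((10*2*(1 + 10 - 2))*(-206))*((0 - 7*6)*(-1)) = ((10*2*9)*(-206))*((0 - 42)*(-1)) = (180*(-206))*(-42*(-1)) = -37080*42 = -1557360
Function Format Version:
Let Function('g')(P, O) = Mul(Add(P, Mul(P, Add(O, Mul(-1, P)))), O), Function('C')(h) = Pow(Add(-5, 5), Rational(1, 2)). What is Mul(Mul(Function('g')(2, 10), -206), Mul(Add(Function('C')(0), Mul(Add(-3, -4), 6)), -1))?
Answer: -1557360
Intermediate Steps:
Function('C')(h) = 0 (Function('C')(h) = Pow(0, Rational(1, 2)) = 0)
Function('g')(P, O) = Mul(O, Add(P, Mul(P, Add(O, Mul(-1, P)))))
Mul(Mul(Function('g')(2, 10), -206), Mul(Add(Function('C')(0), Mul(Add(-3, -4), 6)), -1)) = Mul(Mul(Mul(10, 2, Add(1, 10, Mul(-1, 2))), -206), Mul(Add(0, Mul(Add(-3, -4), 6)), -1)) = Mul(Mul(Mul(10, 2, Add(1, 10, -2)), -206), Mul(Add(0, Mul(-7, 6)), -1)) = Mul(Mul(Mul(10, 2, 9), -206), Mul(Add(0, -42), -1)) = Mul(Mul(180, -206), Mul(-42, -1)) = Mul(-37080, 42) = -1557360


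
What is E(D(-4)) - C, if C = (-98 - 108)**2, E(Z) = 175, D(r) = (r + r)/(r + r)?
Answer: -42261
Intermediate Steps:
D(r) = 1 (D(r) = (2*r)/((2*r)) = (2*r)*(1/(2*r)) = 1)
C = 42436 (C = (-206)**2 = 42436)
E(D(-4)) - C = 175 - 1*42436 = 175 - 42436 = -42261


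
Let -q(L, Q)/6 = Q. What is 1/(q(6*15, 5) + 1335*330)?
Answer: 1/440520 ≈ 2.2700e-6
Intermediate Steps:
q(L, Q) = -6*Q
1/(q(6*15, 5) + 1335*330) = 1/(-6*5 + 1335*330) = 1/(-30 + 440550) = 1/440520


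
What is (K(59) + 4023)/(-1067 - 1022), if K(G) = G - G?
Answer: -4023/2089 ≈ -1.9258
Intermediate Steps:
K(G) = 0
(K(59) + 4023)/(-1067 - 1022) = (0 + 4023)/(-1067 - 1022) = 4023/(-2089) = 4023*(-1/2089) = -4023/2089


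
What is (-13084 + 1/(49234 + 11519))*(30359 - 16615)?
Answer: -10924999097744/60753 ≈ -1.7983e+8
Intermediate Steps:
(-13084 + 1/(49234 + 11519))*(30359 - 16615) = (-13084 + 1/60753)*13744 = -794892251/60753*13744 = -10924999097744/60753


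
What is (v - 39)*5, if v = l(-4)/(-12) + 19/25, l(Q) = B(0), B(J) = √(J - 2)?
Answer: -956/5 - 5*I*√2/12 ≈ -191.2 - 0.58926*I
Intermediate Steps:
B(J) = √(-2 + J)
l(Q) = I*√2 (l(Q) = √(-2 + 0) = √(-2) = I*√2)
v = 19/25 - I*√2/12 (v = (I*√2)/(-12) + 19/25 = (I*√2)*(-1/12) + 19*(1/25) = -I*√2/12 + 19/25 = 19/25 - I*√2/12 ≈ 0.76 - 0.11785*I)
(v - 39)*5 = ((19/25 - I*√2/12) - 39)*5 = (-956/25 - I*√2/12)*5 = -956/5 - 5*I*√2/12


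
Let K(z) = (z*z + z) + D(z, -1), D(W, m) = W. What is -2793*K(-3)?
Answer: -8379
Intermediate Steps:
K(z) = z² + 2*z (K(z) = (z*z + z) + z = (z² + z) + z = (z + z²) + z = z² + 2*z)
-2793*K(-3) = -(-8379)*(2 - 3) = -(-8379)*(-1) = -2793*3 = -8379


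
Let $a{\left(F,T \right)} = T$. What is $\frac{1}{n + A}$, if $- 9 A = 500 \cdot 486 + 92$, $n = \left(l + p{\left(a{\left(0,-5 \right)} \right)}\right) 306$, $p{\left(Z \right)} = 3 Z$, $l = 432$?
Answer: $\frac{9}{905326} \approx 9.9412 \cdot 10^{-6}$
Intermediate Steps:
$n = 127602$ ($n = \left(432 + 3 \left(-5\right)\right) 306 = \left(432 - 15\right) 306 = 417 \cdot 306 = 127602$)
$A = - \frac{243092}{9}$ ($A = - \frac{500 \cdot 486 + 92}{9} = - \frac{243000 + 92}{9} = \left(- \frac{1}{9}\right) 243092 = - \frac{243092}{9} \approx -27010.0$)
$\frac{1}{n + A} = \frac{1}{127602 - \frac{243092}{9}} = \frac{1}{\frac{905326}{9}} = \frac{9}{905326}$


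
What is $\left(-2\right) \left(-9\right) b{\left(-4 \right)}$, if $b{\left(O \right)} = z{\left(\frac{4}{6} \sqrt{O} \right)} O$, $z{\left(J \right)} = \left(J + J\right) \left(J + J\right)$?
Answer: $512$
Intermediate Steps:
$z{\left(J \right)} = 4 J^{2}$ ($z{\left(J \right)} = 2 J 2 J = 4 J^{2}$)
$b{\left(O \right)} = \frac{16 O^{2}}{9}$ ($b{\left(O \right)} = 4 \left(\frac{4}{6} \sqrt{O}\right)^{2} O = 4 \left(4 \cdot \frac{1}{6} \sqrt{O}\right)^{2} O = 4 \left(\frac{2 \sqrt{O}}{3}\right)^{2} O = 4 \frac{4 O}{9} O = \frac{16 O}{9} O = \frac{16 O^{2}}{9}$)
$\left(-2\right) \left(-9\right) b{\left(-4 \right)} = \left(-2\right) \left(-9\right) \frac{16 \left(-4\right)^{2}}{9} = 18 \cdot \frac{16}{9} \cdot 16 = 18 \cdot \frac{256}{9} = 512$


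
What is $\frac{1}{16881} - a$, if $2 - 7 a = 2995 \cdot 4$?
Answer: $\frac{202200625}{118167} \approx 1711.1$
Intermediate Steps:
$a = - \frac{11978}{7}$ ($a = \frac{2}{7} - \frac{2995 \cdot 4}{7} = \frac{2}{7} - \frac{11980}{7} = - \frac{11978}{7} \approx -1711.1$)
$\frac{1}{16881} - a = \frac{1}{16881} - - \frac{11978}{7} = \frac{1}{16881} + \frac{11978}{7} = \frac{202200625}{118167}$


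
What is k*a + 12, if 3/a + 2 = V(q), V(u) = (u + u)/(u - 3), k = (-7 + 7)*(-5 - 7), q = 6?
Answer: 12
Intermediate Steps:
k = 0 (k = 0*(-12) = 0)
V(u) = 2*u/(-3 + u) (V(u) = (2*u)/(-3 + u) = 2*u/(-3 + u))
a = 3/2 (a = 3/(-2 + 2*6/(-3 + 6)) = 3/(-2 + 2*6/3) = 3/(-2 + 2*6*(1/3)) = 3/(-2 + 4) = 3/2 ≈ 1.5000)
k*a + 12 = 0*(3/2) + 12 = 0 + 12 = 12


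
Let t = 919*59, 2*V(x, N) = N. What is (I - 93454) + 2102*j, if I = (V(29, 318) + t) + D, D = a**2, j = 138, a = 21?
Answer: 251443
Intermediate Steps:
V(x, N) = N/2
t = 54221
D = 441 (D = 21**2 = 441)
I = 54821 (I = ((1/2)*318 + 54221) + 441 = (159 + 54221) + 441 = 54380 + 441 = 54821)
(I - 93454) + 2102*j = (54821 - 93454) + 2102*138 = -38633 + 290076 = 251443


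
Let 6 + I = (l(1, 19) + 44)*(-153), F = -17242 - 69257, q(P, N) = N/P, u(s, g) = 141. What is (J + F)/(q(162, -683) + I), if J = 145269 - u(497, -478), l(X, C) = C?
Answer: -9497898/1563173 ≈ -6.0760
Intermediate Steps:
J = 145128 (J = 145269 - 1*141 = 145269 - 141 = 145128)
F = -86499
I = -9645 (I = -6 + (19 + 44)*(-153) = -6 + 63*(-153) = -6 - 9639 = -9645)
(J + F)/(q(162, -683) + I) = (145128 - 86499)/(-683/162 - 9645) = 58629/(-683*1/162 - 9645) = 58629/(-683/162 - 9645) = 58629/(-1563173/162) = 58629*(-162/1563173) = -9497898/1563173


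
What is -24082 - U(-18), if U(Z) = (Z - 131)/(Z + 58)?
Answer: -963131/40 ≈ -24078.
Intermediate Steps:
U(Z) = (-131 + Z)/(58 + Z)
-24082 - U(-18) = -24082 - (-131 - 18)/(58 - 18) = -24082 - (-149)/40 = -24082 - 1*(-149/40) = -24082 + 149/40 = -963131/40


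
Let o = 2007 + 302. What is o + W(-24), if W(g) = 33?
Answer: 2342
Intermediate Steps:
o = 2309
o + W(-24) = 2309 + 33 = 2342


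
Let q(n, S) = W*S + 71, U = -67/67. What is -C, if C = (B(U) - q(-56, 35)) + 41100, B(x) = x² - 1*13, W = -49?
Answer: -42732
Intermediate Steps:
U = -1 (U = -67*1/67 = -1)
B(x) = -13 + x² (B(x) = x² - 13 = -13 + x²)
q(n, S) = 71 - 49*S (q(n, S) = -49*S + 71 = 71 - 49*S)
C = 42732 (C = ((-13 + (-1)²) - (71 - 49*35)) + 41100 = ((-13 + 1) - (71 - 1715)) + 41100 = (-12 - 1*(-1644)) + 41100 = (-12 + 1644) + 41100 = 1632 + 41100 = 42732)
-C = -1*42732 = -42732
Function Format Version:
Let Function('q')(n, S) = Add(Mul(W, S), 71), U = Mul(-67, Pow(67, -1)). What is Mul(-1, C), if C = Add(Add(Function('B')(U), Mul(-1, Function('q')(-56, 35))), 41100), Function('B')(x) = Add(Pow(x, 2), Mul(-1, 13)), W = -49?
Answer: -42732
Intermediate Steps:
U = -1 (U = Mul(-67, Rational(1, 67)) = -1)
Function('B')(x) = Add(-13, Pow(x, 2)) (Function('B')(x) = Add(Pow(x, 2), -13) = Add(-13, Pow(x, 2)))
Function('q')(n, S) = Add(71, Mul(-49, S)) (Function('q')(n, S) = Add(Mul(-49, S), 71) = Add(71, Mul(-49, S)))
C = 42732 (C = Add(Add(Add(-13, Pow(-1, 2)), Mul(-1, Add(71, Mul(-49, 35)))), 41100) = Add(Add(Add(-13, 1), Mul(-1, Add(71, -1715))), 41100) = Add(Add(-12, Mul(-1, -1644)), 41100) = Add(Add(-12, 1644), 41100) = Add(1632, 41100) = 42732)
Mul(-1, C) = Mul(-1, 42732) = -42732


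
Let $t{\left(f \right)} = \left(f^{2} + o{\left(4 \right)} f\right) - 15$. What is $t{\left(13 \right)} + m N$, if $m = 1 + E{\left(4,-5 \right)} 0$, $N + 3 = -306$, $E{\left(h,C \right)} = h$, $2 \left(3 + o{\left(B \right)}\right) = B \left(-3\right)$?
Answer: $-272$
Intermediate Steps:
$o{\left(B \right)} = -3 - \frac{3 B}{2}$ ($o{\left(B \right)} = -3 + \frac{B \left(-3\right)}{2} = -3 + \frac{\left(-3\right) B}{2} = -3 - \frac{3 B}{2}$)
$N = -309$ ($N = -3 - 306 = -309$)
$t{\left(f \right)} = -15 + f^{2} - 9 f$ ($t{\left(f \right)} = \left(f^{2} + \left(-3 - 6\right) f\right) - 15 = \left(f^{2} - 9 f\right) - 15 = -15 + f^{2} - 9 f$)
$m = 1$ ($m = 1 + 4 \cdot 0 = 1 + 0 = 1$)
$t{\left(13 \right)} + m N = \left(-15 + 13^{2} - 117\right) + 1 \left(-309\right) = \left(-15 + 169 - 117\right) - 309 = 37 - 309 = -272$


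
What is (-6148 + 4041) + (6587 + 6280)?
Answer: 10760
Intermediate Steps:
(-6148 + 4041) + (6587 + 6280) = -2107 + 12867 = 10760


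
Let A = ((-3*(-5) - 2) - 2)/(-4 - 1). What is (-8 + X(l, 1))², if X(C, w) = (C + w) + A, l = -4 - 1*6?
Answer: 9216/25 ≈ 368.64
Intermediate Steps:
l = -10 (l = -4 - 6 = -10)
A = -11/5 (A = ((15 - 2) - 2)/(-5) = (13 - 2)*(-⅕) = 11*(-⅕) = -11/5 ≈ -2.2000)
X(C, w) = -11/5 + C + w (X(C, w) = (C + w) - 11/5 = -11/5 + C + w)
(-8 + X(l, 1))² = (-8 + (-11/5 - 10 + 1))² = (-8 - 56/5)² = (-96/5)² = 9216/25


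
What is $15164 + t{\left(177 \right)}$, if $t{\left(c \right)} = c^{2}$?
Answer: $46493$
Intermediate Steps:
$15164 + t{\left(177 \right)} = 15164 + 177^{2} = 15164 + 31329 = 46493$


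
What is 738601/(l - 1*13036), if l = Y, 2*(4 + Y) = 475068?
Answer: 738601/224494 ≈ 3.2901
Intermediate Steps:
Y = 237530 (Y = -4 + (1/2)*475068 = -4 + 237534 = 237530)
l = 237530
738601/(l - 1*13036) = 738601/(237530 - 1*13036) = 738601/(237530 - 13036) = 738601/224494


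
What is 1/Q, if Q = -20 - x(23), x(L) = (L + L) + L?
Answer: -1/89 ≈ -0.011236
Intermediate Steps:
x(L) = 3*L (x(L) = 2*L + L = 3*L)
Q = -89 (Q = -20 - 3*23 = -20 - 1*69 = -20 - 69 = -89)
1/Q = 1/(-89) = -1/89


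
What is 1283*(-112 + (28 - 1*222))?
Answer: -392598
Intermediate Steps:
1283*(-112 + (28 - 1*222)) = 1283*(-112 + (28 - 222)) = 1283*(-112 - 194) = 1283*(-306) = -392598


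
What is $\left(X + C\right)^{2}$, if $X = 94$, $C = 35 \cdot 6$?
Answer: $92416$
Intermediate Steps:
$C = 210$
$\left(X + C\right)^{2} = \left(94 + 210\right)^{2} = 304^{2} = 92416$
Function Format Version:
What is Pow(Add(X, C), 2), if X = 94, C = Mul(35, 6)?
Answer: 92416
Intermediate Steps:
C = 210
Pow(Add(X, C), 2) = Pow(Add(94, 210), 2) = Pow(304, 2) = 92416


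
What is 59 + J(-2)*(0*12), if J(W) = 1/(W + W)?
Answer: 59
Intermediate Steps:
J(W) = 1/(2*W)
59 + J(-2)*(0*12) = 59 + ((½)/(-2))*(0*12) = 59 + ((½)*(-½))*0 = 59 - ¼*0 = 59 + 0 = 59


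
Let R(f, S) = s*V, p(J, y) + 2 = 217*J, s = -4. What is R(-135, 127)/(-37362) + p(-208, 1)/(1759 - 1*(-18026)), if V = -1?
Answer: -281087516/123201195 ≈ -2.2815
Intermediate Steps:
p(J, y) = -2 + 217*J
R(f, S) = 4 (R(f, S) = -4*(-1) = 4)
R(-135, 127)/(-37362) + p(-208, 1)/(1759 - 1*(-18026)) = 4/(-37362) + (-2 + 217*(-208))/(1759 - 1*(-18026)) = 4*(-1/37362) + (-2 - 45136)/(1759 + 18026) = -2/18681 - 45138/19785 = -2/18681 - 45138*1/19785 = -2/18681 - 15046/6595 = -281087516/123201195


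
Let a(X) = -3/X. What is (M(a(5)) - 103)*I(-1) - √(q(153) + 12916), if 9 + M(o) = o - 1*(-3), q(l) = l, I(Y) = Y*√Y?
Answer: -√13069 + 548*I/5 ≈ -114.32 + 109.6*I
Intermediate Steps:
I(Y) = Y^(3/2)
M(o) = -6 + o (M(o) = -9 + (o - 1*(-3)) = -9 + (o + 3) = -9 + (3 + o) = -6 + o)
(M(a(5)) - 103)*I(-1) - √(q(153) + 12916) = ((-6 - 3/5) - 103)*(-1)^(3/2) - √(153 + 12916) = ((-6 - 3*⅕) - 103)*(-I) - √13069 = ((-6 - ⅗) - 103)*(-I) - √13069 = (-33/5 - 103)*(-I) - √13069 = -(-548)*I/5 - √13069 = 548*I/5 - √13069 = -√13069 + 548*I/5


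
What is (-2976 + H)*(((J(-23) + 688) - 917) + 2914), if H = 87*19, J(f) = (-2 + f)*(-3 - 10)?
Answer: -3982230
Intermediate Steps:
J(f) = 26 - 13*f (J(f) = (-2 + f)*(-13) = 26 - 13*f)
H = 1653
(-2976 + H)*(((J(-23) + 688) - 917) + 2914) = (-2976 + 1653)*((((26 - 13*(-23)) + 688) - 917) + 2914) = -1323*((((26 + 299) + 688) - 917) + 2914) = -1323*(((325 + 688) - 917) + 2914) = -1323*((1013 - 917) + 2914) = -1323*(96 + 2914) = -1323*3010 = -3982230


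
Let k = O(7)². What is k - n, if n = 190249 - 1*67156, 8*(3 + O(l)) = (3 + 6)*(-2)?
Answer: -1969047/16 ≈ -1.2307e+5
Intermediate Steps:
O(l) = -21/4 (O(l) = -3 + ((3 + 6)*(-2))/8 = -3 + (9*(-2))/8 = -3 + (⅛)*(-18) = -3 - 9/4 = -21/4)
n = 123093 (n = 190249 - 67156 = 123093)
k = 441/16 (k = (-21/4)² = 441/16 ≈ 27.563)
k - n = 441/16 - 1*123093 = 441/16 - 123093 = -1969047/16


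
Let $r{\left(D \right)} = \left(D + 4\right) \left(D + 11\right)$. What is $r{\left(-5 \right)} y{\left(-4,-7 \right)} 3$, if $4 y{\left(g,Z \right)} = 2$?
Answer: $-9$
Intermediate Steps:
$r{\left(D \right)} = \left(4 + D\right) \left(11 + D\right)$
$y{\left(g,Z \right)} = \frac{1}{2}$ ($y{\left(g,Z \right)} = \frac{1}{4} \cdot 2 = \frac{1}{2}$)
$r{\left(-5 \right)} y{\left(-4,-7 \right)} 3 = \left(44 + \left(-5\right)^{2} + 15 \left(-5\right)\right) \frac{1}{2} \cdot 3 = \left(44 + 25 - 75\right) \frac{1}{2} \cdot 3 = \left(-6\right) \frac{1}{2} \cdot 3 = \left(-3\right) 3 = -9$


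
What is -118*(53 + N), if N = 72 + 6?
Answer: -15458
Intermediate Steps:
N = 78
-118*(53 + N) = -118*(53 + 78) = -118*131 = -15458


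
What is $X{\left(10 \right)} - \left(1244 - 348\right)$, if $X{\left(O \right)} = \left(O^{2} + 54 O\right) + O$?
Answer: $-246$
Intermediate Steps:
$X{\left(O \right)} = O^{2} + 55 O$
$X{\left(10 \right)} - \left(1244 - 348\right) = 10 \left(55 + 10\right) - \left(1244 - 348\right) = 10 \cdot 65 - \left(1244 - 348\right) = 650 - 896 = -246$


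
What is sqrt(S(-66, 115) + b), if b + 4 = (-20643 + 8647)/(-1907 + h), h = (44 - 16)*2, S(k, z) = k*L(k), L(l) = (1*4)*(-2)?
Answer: 76*sqrt(314670)/1851 ≈ 23.032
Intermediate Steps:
L(l) = -8 (L(l) = 4*(-2) = -8)
S(k, z) = -8*k (S(k, z) = k*(-8) = -8*k)
h = 56 (h = 28*2 = 56)
b = 4592/1851 (b = -4 + (-20643 + 8647)/(-1907 + 56) = -4 - 11996/(-1851) = -4 - 11996*(-1/1851) = -4 + 11996/1851 = 4592/1851 ≈ 2.4808)
sqrt(S(-66, 115) + b) = sqrt(-8*(-66) + 4592/1851) = sqrt(528 + 4592/1851) = sqrt(981920/1851) = 76*sqrt(314670)/1851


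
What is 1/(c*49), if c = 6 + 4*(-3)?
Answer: -1/294 ≈ -0.0034014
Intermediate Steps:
c = -6 (c = 6 - 12 = -6)
1/(c*49) = 1/(-6*49) = 1/(-294) = -1/294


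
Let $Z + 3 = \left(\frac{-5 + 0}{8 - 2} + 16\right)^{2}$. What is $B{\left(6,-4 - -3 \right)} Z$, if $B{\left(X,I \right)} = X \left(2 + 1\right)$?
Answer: $\frac{8173}{2} \approx 4086.5$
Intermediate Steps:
$B{\left(X,I \right)} = 3 X$ ($B{\left(X,I \right)} = X 3 = 3 X$)
$Z = \frac{8173}{36}$ ($Z = -3 + \left(\frac{-5 + 0}{8 - 2} + 16\right)^{2} = -3 + \left(- \frac{5}{6} + 16\right)^{2} = -3 + \left(\frac{91}{6}\right)^{2} = -3 + \frac{8281}{36} = \frac{8173}{36} \approx 227.03$)
$B{\left(6,-4 - -3 \right)} Z = 3 \cdot 6 \cdot \frac{8173}{36} = 18 \cdot \frac{8173}{36} = \frac{8173}{2}$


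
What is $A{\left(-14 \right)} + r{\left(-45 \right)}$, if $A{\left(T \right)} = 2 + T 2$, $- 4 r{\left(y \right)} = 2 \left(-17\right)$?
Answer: $- \frac{35}{2} \approx -17.5$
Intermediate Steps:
$r{\left(y \right)} = \frac{17}{2}$ ($r{\left(y \right)} = - \frac{2 \left(-17\right)}{4} = \left(- \frac{1}{4}\right) \left(-34\right) = \frac{17}{2}$)
$A{\left(T \right)} = 2 + 2 T$
$A{\left(-14 \right)} + r{\left(-45 \right)} = \left(2 + 2 \left(-14\right)\right) + \frac{17}{2} = \left(2 - 28\right) + \frac{17}{2} = -26 + \frac{17}{2} = - \frac{35}{2}$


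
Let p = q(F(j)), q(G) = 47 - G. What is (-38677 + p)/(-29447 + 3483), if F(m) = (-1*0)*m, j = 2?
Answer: 19315/12982 ≈ 1.4878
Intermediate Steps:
F(m) = 0 (F(m) = 0*m = 0)
p = 47 (p = 47 - 1*0 = 47 + 0 = 47)
(-38677 + p)/(-29447 + 3483) = (-38677 + 47)/(-29447 + 3483) = -38630/(-25964) = -38630*(-1/25964) = 19315/12982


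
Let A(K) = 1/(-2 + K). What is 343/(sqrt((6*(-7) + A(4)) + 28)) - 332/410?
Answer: -166/205 - 343*I*sqrt(6)/9 ≈ -0.80976 - 93.353*I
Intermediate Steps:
343/(sqrt((6*(-7) + A(4)) + 28)) - 332/410 = 343/(sqrt((6*(-7) + 1/(-2 + 4)) + 28)) - 332/410 = 343/(sqrt((-42 + 1/2) + 28)) - 332*1/410 = 343/(sqrt((-42 + 1/2) + 28)) - 166/205 = 343/(sqrt(-83/2 + 28)) - 166/205 = 343/(sqrt(-27/2)) - 166/205 = 343/((3*I*sqrt(6)/2)) - 166/205 = 343*(-I*sqrt(6)/9) - 166/205 = -343*I*sqrt(6)/9 - 166/205 = -166/205 - 343*I*sqrt(6)/9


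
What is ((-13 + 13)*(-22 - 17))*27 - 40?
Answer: -40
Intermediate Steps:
((-13 + 13)*(-22 - 17))*27 - 40 = (0*(-39))*27 - 40 = 0*27 - 40 = 0 - 40 = -40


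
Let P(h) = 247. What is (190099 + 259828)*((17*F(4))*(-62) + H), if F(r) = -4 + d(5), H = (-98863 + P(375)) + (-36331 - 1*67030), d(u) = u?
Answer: -91349128737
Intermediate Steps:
H = -201977 (H = (-98863 + 247) + (-36331 - 1*67030) = -98616 + (-36331 - 67030) = -98616 - 103361 = -201977)
F(r) = 1 (F(r) = -4 + 5 = 1)
(190099 + 259828)*((17*F(4))*(-62) + H) = (190099 + 259828)*((17*1)*(-62) - 201977) = 449927*(17*(-62) - 201977) = 449927*(-1054 - 201977) = 449927*(-203031) = -91349128737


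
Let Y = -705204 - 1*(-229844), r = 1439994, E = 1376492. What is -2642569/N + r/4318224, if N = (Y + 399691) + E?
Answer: -1589671260399/936207516392 ≈ -1.6980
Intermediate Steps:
Y = -475360 (Y = -705204 + 229844 = -475360)
N = 1300823 (N = (-475360 + 399691) + 1376492 = -75669 + 1376492 = 1300823)
-2642569/N + r/4318224 = -2642569/1300823 + 1439994/4318224 = -2642569*1/1300823 + 1439994*(1/4318224) = -2642569/1300823 + 239999/719704 = -1589671260399/936207516392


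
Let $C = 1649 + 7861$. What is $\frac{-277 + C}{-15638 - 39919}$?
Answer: $- \frac{9233}{55557} \approx -0.16619$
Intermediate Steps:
$C = 9510$
$\frac{-277 + C}{-15638 - 39919} = \frac{-277 + 9510}{-15638 - 39919} = \frac{9233}{-55557} = 9233 \left(- \frac{1}{55557}\right) = - \frac{9233}{55557}$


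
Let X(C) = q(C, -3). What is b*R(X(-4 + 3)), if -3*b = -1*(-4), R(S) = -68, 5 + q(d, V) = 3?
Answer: 272/3 ≈ 90.667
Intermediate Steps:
q(d, V) = -2 (q(d, V) = -5 + 3 = -2)
X(C) = -2
b = -4/3 (b = -(-1)*(-4)/3 = -⅓*4 = -4/3 ≈ -1.3333)
b*R(X(-4 + 3)) = -4/3*(-68) = 272/3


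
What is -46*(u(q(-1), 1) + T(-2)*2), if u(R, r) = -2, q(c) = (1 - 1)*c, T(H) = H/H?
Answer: 0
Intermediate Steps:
T(H) = 1
q(c) = 0 (q(c) = 0*c = 0)
-46*(u(q(-1), 1) + T(-2)*2) = -46*(-2 + 1*2) = -46*(-2 + 2) = -46*0 = 0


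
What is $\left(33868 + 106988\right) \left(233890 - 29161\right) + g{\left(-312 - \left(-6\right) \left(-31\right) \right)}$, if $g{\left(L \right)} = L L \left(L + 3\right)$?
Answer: $28714546044$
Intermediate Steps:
$g{\left(L \right)} = L^{2} \left(3 + L\right)$
$\left(33868 + 106988\right) \left(233890 - 29161\right) + g{\left(-312 - \left(-6\right) \left(-31\right) \right)} = \left(33868 + 106988\right) \left(233890 - 29161\right) + \left(-312 - \left(-6\right) \left(-31\right)\right)^{2} \left(3 - \left(312 - -186\right)\right) = 140856 \cdot 204729 + \left(-312 - 186\right)^{2} \left(3 - 498\right) = 28837308024 + \left(-312 - 186\right)^{2} \left(3 - 498\right) = 28837308024 + \left(-498\right)^{2} \left(3 - 498\right) = 28837308024 + 248004 \left(-495\right) = 28837308024 - 122761980 = 28714546044$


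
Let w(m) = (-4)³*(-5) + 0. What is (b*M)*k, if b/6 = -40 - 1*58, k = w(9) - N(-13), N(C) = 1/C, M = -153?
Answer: 374340204/13 ≈ 2.8795e+7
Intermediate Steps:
w(m) = 320 (w(m) = -64*(-5) + 0 = 320 + 0 = 320)
k = 4161/13 (k = 320 - 1/(-13) = 320 - 1*(-1/13) = 320 + 1/13 = 4161/13 ≈ 320.08)
b = -588 (b = 6*(-40 - 1*58) = 6*(-40 - 58) = 6*(-98) = -588)
(b*M)*k = -588*(-153)*(4161/13) = 89964*(4161/13) = 374340204/13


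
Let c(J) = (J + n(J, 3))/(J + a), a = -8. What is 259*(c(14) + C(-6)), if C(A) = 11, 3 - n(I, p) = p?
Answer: 10360/3 ≈ 3453.3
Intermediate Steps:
n(I, p) = 3 - p
c(J) = J/(-8 + J) (c(J) = (J + (3 - 1*3))/(J - 8) = (J + (3 - 3))/(-8 + J) = (J + 0)/(-8 + J) = J/(-8 + J))
259*(c(14) + C(-6)) = 259*(14/(-8 + 14) + 11) = 259*(14/6 + 11) = 259*(14*(1/6) + 11) = 259*(7/3 + 11) = 259*(40/3) = 10360/3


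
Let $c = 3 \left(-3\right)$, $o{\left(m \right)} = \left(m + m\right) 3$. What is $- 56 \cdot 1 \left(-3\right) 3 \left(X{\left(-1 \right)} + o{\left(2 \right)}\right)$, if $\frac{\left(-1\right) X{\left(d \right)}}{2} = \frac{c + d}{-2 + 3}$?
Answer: $16128$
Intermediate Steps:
$o{\left(m \right)} = 6 m$ ($o{\left(m \right)} = 2 m 3 = 6 m$)
$c = -9$
$X{\left(d \right)} = 18 - 2 d$ ($X{\left(d \right)} = - 2 \frac{-9 + d}{-2 + 3} = - 2 \frac{-9 + d}{1} = - 2 \left(-9 + d\right) 1 = - 2 \left(-9 + d\right) = 18 - 2 d$)
$- 56 \cdot 1 \left(-3\right) 3 \left(X{\left(-1 \right)} + o{\left(2 \right)}\right) = - 56 \cdot 1 \left(-3\right) 3 \left(\left(18 - -2\right) + 6 \cdot 2\right) = \left(-56\right) \left(-3\right) 3 \left(\left(18 + 2\right) + 12\right) = 168 \cdot 3 \left(20 + 12\right) = 168 \cdot 3 \cdot 32 = 168 \cdot 96 = 16128$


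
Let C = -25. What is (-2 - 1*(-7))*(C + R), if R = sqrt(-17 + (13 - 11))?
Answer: -125 + 5*I*sqrt(15) ≈ -125.0 + 19.365*I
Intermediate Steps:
R = I*sqrt(15) (R = sqrt(-17 + 2) = sqrt(-15) = I*sqrt(15) ≈ 3.873*I)
(-2 - 1*(-7))*(C + R) = (-2 - 1*(-7))*(-25 + I*sqrt(15)) = (-2 + 7)*(-25 + I*sqrt(15)) = 5*(-25 + I*sqrt(15)) = -125 + 5*I*sqrt(15)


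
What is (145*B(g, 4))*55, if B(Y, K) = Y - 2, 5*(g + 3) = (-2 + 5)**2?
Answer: -25520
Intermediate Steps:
g = -6/5 (g = -3 + (-2 + 5)**2/5 = -3 + (1/5)*3**2 = -3 + (1/5)*9 = -3 + 9/5 = -6/5 ≈ -1.2000)
B(Y, K) = -2 + Y
(145*B(g, 4))*55 = (145*(-2 - 6/5))*55 = (145*(-16/5))*55 = -464*55 = -25520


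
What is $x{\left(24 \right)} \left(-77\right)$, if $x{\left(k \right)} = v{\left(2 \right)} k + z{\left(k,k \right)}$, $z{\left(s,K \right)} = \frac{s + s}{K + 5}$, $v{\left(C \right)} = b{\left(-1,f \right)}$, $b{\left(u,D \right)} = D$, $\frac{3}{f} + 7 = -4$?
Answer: $\frac{10920}{29} \approx 376.55$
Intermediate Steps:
$f = - \frac{3}{11}$ ($f = \frac{3}{-7 - 4} = \frac{3}{-11} = 3 \left(- \frac{1}{11}\right) = - \frac{3}{11} \approx -0.27273$)
$v{\left(C \right)} = - \frac{3}{11}$
$z{\left(s,K \right)} = \frac{2 s}{5 + K}$
$x{\left(k \right)} = - \frac{3 k}{11} + \frac{2 k}{5 + k}$
$x{\left(24 \right)} \left(-77\right) = \frac{1}{11} \cdot 24 \frac{1}{5 + 24} \left(7 - 72\right) \left(-77\right) = \frac{1}{11} \cdot 24 \cdot \frac{1}{29} \left(7 - 72\right) \left(-77\right) = \frac{1}{11} \cdot 24 \cdot \frac{1}{29} \left(-65\right) \left(-77\right) = \left(- \frac{1560}{319}\right) \left(-77\right) = \frac{10920}{29}$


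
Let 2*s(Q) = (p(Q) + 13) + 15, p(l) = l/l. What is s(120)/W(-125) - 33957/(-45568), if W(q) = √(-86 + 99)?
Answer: 33957/45568 + 29*√13/26 ≈ 4.7668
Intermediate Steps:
p(l) = 1
s(Q) = 29/2 (s(Q) = ((1 + 13) + 15)/2 = (14 + 15)/2 = (½)*29 = 29/2)
W(q) = √13
s(120)/W(-125) - 33957/(-45568) = 29/(2*(√13)) - 33957/(-45568) = 29*(√13/13)/2 - 33957*(-1/45568) = 29*√13/26 + 33957/45568 = 33957/45568 + 29*√13/26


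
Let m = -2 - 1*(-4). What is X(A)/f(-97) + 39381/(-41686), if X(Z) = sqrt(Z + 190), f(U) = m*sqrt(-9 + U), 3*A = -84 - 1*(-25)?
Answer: -39381/41686 - I*sqrt(162498)/636 ≈ -0.94471 - 0.63382*I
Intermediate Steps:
m = 2 (m = -2 + 4 = 2)
A = -59/3 (A = (-84 - 1*(-25))/3 = (-84 + 25)/3 = (1/3)*(-59) = -59/3 ≈ -19.667)
f(U) = 2*sqrt(-9 + U)
X(Z) = sqrt(190 + Z)
X(A)/f(-97) + 39381/(-41686) = sqrt(190 - 59/3)/((2*sqrt(-9 - 97))) + 39381/(-41686) = sqrt(511/3)/((2*sqrt(-106))) + 39381*(-1/41686) = (sqrt(1533)/3)/((2*(I*sqrt(106)))) - 39381/41686 = (sqrt(1533)/3)/((2*I*sqrt(106))) - 39381/41686 = (sqrt(1533)/3)*(-I*sqrt(106)/212) - 39381/41686 = -I*sqrt(162498)/636 - 39381/41686 = -39381/41686 - I*sqrt(162498)/636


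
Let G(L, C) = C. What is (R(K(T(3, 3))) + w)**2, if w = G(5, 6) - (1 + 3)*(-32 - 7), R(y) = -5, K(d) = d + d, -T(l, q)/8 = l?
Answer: 24649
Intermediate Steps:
T(l, q) = -8*l
K(d) = 2*d
w = 162 (w = 6 - (1 + 3)*(-32 - 7) = 6 - 4*(-39) = 6 - 1*(-156) = 6 + 156 = 162)
(R(K(T(3, 3))) + w)**2 = (-5 + 162)**2 = 157**2 = 24649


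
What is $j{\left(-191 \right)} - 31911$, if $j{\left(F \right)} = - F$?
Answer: $-31720$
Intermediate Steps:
$j{\left(-191 \right)} - 31911 = \left(-1\right) \left(-191\right) - 31911 = 191 - 31911 = -31720$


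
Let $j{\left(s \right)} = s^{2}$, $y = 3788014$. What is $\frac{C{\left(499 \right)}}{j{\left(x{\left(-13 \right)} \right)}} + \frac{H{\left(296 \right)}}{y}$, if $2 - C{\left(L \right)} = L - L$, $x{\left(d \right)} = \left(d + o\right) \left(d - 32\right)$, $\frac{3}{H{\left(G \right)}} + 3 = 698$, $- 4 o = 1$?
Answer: $\frac{16852499207}{2995043554985850} \approx 5.6268 \cdot 10^{-6}$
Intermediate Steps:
$o = - \frac{1}{4}$ ($o = \left(- \frac{1}{4}\right) 1 = - \frac{1}{4} \approx -0.25$)
$H{\left(G \right)} = \frac{3}{695}$ ($H{\left(G \right)} = \frac{3}{-3 + 698} = \frac{3}{695}$)
$x{\left(d \right)} = \left(-32 + d\right) \left(- \frac{1}{4} + d\right)$ ($x{\left(d \right)} = \left(d - \frac{1}{4}\right) \left(d - 32\right) = \left(- \frac{1}{4} + d\right) \left(-32 + d\right) = \left(-32 + d\right) \left(- \frac{1}{4} + d\right)$)
$C{\left(L \right)} = 2$ ($C{\left(L \right)} = 2 - \left(L - L\right) = 2 - 0 = 2 + 0 = 2$)
$\frac{C{\left(499 \right)}}{j{\left(x{\left(-13 \right)} \right)}} + \frac{H{\left(296 \right)}}{y} = \frac{2}{\left(8 + \left(-13\right)^{2} - - \frac{1677}{4}\right)^{2}} + \frac{3}{695 \cdot 3788014} = \frac{2}{\left(8 + 169 + \frac{1677}{4}\right)^{2}} + \frac{3}{695} \cdot \frac{1}{3788014} = \frac{2}{\left(\frac{2385}{4}\right)^{2}} + \frac{3}{2632669730} = \frac{2}{\frac{5688225}{16}} + \frac{3}{2632669730} = 2 \cdot \frac{16}{5688225} + \frac{3}{2632669730} = \frac{32}{5688225} + \frac{3}{2632669730} = \frac{16852499207}{2995043554985850}$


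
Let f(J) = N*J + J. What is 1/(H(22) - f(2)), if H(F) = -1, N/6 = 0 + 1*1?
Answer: -1/15 ≈ -0.066667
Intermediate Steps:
N = 6 (N = 6*(0 + 1*1) = 6*(0 + 1) = 6*1 = 6)
f(J) = 7*J (f(J) = 6*J + J = 7*J)
1/(H(22) - f(2)) = 1/(-1 - 7*2) = 1/(-1 - 1*14) = 1/(-1 - 14) = 1/(-15) = -1/15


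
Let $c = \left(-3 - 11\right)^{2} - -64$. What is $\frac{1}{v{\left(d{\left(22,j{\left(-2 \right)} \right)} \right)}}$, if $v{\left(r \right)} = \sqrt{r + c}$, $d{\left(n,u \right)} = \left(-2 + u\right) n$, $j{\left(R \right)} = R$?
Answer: $\frac{\sqrt{43}}{86} \approx 0.076249$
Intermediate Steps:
$c = 260$ ($c = \left(-14\right)^{2} + 64 = 196 + 64 = 260$)
$d{\left(n,u \right)} = n \left(-2 + u\right)$
$v{\left(r \right)} = \sqrt{260 + r}$ ($v{\left(r \right)} = \sqrt{r + 260} = \sqrt{260 + r}$)
$\frac{1}{v{\left(d{\left(22,j{\left(-2 \right)} \right)} \right)}} = \frac{1}{\sqrt{260 + 22 \left(-2 - 2\right)}} = \frac{1}{\sqrt{260 + 22 \left(-4\right)}} = \frac{1}{\sqrt{260 - 88}} = \frac{1}{\sqrt{172}} = \frac{1}{2 \sqrt{43}} = \frac{\sqrt{43}}{86}$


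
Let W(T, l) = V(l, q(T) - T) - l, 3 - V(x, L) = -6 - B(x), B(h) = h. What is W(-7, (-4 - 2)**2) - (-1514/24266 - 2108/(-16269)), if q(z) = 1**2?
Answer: 9429226/1055571 ≈ 8.9328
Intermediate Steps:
q(z) = 1
V(x, L) = 9 + x (V(x, L) = 3 - (-6 - x) = 3 + (6 + x) = 9 + x)
W(T, l) = 9 (W(T, l) = (9 + l) - l = 9)
W(-7, (-4 - 2)**2) - (-1514/24266 - 2108/(-16269)) = 9 - (-1514/24266 - 2108/(-16269)) = 9 - (-1514*1/24266 - 2108*(-1/16269)) = 9 - (-757/12133 + 124/957) = 9 - 1*70913/1055571 = 9 - 70913/1055571 = 9429226/1055571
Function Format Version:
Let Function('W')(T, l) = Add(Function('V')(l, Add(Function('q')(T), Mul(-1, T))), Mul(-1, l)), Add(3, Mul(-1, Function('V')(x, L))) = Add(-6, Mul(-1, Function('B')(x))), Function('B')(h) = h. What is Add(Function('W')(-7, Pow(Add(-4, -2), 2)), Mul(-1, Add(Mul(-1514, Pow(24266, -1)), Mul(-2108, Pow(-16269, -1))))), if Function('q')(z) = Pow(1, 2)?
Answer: Rational(9429226, 1055571) ≈ 8.9328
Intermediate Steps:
Function('q')(z) = 1
Function('V')(x, L) = Add(9, x) (Function('V')(x, L) = Add(3, Mul(-1, Add(-6, Mul(-1, x)))) = Add(3, Add(6, x)) = Add(9, x))
Function('W')(T, l) = 9 (Function('W')(T, l) = Add(Add(9, l), Mul(-1, l)) = 9)
Add(Function('W')(-7, Pow(Add(-4, -2), 2)), Mul(-1, Add(Mul(-1514, Pow(24266, -1)), Mul(-2108, Pow(-16269, -1))))) = Add(9, Mul(-1, Add(Mul(-1514, Pow(24266, -1)), Mul(-2108, Pow(-16269, -1))))) = Add(9, Mul(-1, Add(Mul(-1514, Rational(1, 24266)), Mul(-2108, Rational(-1, 16269))))) = Add(9, Mul(-1, Add(Rational(-757, 12133), Rational(124, 957)))) = Add(9, Mul(-1, Rational(70913, 1055571))) = Add(9, Rational(-70913, 1055571)) = Rational(9429226, 1055571)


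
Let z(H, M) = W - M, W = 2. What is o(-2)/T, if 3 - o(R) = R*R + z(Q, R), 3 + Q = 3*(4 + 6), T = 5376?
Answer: -5/5376 ≈ -0.00093006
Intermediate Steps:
Q = 27 (Q = -3 + 3*(4 + 6) = -3 + 3*10 = -3 + 30 = 27)
z(H, M) = 2 - M
o(R) = 1 + R - R² (o(R) = 3 - (R*R + (2 - R)) = 3 - (R² + (2 - R)) = 3 - (2 + R² - R) = 3 + (-2 + R - R²) = 1 + R - R²)
o(-2)/T = (1 - 2 - 1*(-2)²)/5376 = (1 - 2 - 1*4)*(1/5376) = (1 - 2 - 4)*(1/5376) = -5*1/5376 = -5/5376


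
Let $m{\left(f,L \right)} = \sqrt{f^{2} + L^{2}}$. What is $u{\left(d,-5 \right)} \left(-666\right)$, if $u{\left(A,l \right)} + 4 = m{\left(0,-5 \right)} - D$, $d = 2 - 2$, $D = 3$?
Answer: $1332$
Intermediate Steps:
$m{\left(f,L \right)} = \sqrt{L^{2} + f^{2}}$
$d = 0$
$u{\left(A,l \right)} = -2$ ($u{\left(A,l \right)} = -4 + \left(\sqrt{\left(-5\right)^{2} + 0^{2}} - 3\right) = -4 - \left(3 - \sqrt{25 + 0}\right) = -4 - \left(3 - \sqrt{25}\right) = -4 + \left(5 - 3\right) = -4 + 2 = -2$)
$u{\left(d,-5 \right)} \left(-666\right) = \left(-2\right) \left(-666\right) = 1332$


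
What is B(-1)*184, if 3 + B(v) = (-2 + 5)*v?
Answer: -1104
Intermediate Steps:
B(v) = -3 + 3*v (B(v) = -3 + (-2 + 5)*v = -3 + 3*v)
B(-1)*184 = (-3 + 3*(-1))*184 = (-3 - 3)*184 = -6*184 = -1104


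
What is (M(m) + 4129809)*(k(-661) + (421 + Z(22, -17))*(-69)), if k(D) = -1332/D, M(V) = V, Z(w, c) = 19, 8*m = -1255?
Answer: -165736385923569/1322 ≈ -1.2537e+11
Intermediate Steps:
m = -1255/8 (m = (1/8)*(-1255) = -1255/8 ≈ -156.88)
(M(m) + 4129809)*(k(-661) + (421 + Z(22, -17))*(-69)) = (-1255/8 + 4129809)*(-1332/(-661) + (421 + 19)*(-69)) = 33037217*(-1332*(-1/661) + 440*(-69))/8 = 33037217*(1332/661 - 30360)/8 = (33037217/8)*(-20066628/661) = -165736385923569/1322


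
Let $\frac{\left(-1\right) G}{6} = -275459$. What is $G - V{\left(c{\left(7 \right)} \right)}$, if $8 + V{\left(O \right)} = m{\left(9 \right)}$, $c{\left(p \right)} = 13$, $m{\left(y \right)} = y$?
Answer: $1652753$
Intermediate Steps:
$V{\left(O \right)} = 1$ ($V{\left(O \right)} = -8 + 9 = 1$)
$G = 1652754$ ($G = \left(-6\right) \left(-275459\right) = 1652754$)
$G - V{\left(c{\left(7 \right)} \right)} = 1652754 - 1 = 1652753$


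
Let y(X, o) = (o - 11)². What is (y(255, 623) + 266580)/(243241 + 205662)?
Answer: 641124/448903 ≈ 1.4282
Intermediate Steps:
y(X, o) = (-11 + o)²
(y(255, 623) + 266580)/(243241 + 205662) = ((-11 + 623)² + 266580)/(243241 + 205662) = (612² + 266580)/448903 = (374544 + 266580)*(1/448903) = 641124*(1/448903) = 641124/448903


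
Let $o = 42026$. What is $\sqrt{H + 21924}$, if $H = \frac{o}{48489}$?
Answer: $\frac{\sqrt{51549376543518}}{48489} \approx 148.07$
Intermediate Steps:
$H = \frac{42026}{48489} \approx 0.86671$
$\sqrt{H + 21924} = \sqrt{\frac{42026}{48489} + 21924} = \sqrt{\frac{1063114862}{48489}} = \frac{\sqrt{51549376543518}}{48489}$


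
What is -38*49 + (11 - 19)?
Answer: -1870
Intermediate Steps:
-38*49 + (11 - 19) = -1862 - 8 = -1870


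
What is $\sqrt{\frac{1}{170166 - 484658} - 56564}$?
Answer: $\frac{i \sqrt{1398618688721647}}{157246} \approx 237.83 i$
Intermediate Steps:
$\sqrt{\frac{1}{170166 - 484658} - 56564} = \sqrt{\frac{1}{-314492} - 56564} = \sqrt{- \frac{1}{314492} - 56564} = \sqrt{- \frac{17788925489}{314492}} = \frac{i \sqrt{1398618688721647}}{157246}$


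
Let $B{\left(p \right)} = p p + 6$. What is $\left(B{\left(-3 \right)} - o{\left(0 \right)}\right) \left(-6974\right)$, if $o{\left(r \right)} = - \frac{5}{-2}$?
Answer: $-87175$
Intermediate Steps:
$o{\left(r \right)} = \frac{5}{2}$ ($o{\left(r \right)} = \left(-5\right) \left(- \frac{1}{2}\right) = \frac{5}{2}$)
$B{\left(p \right)} = 6 + p^{2}$ ($B{\left(p \right)} = p^{2} + 6 = 6 + p^{2}$)
$\left(B{\left(-3 \right)} - o{\left(0 \right)}\right) \left(-6974\right) = \left(\left(6 + \left(-3\right)^{2}\right) - \frac{5}{2}\right) \left(-6974\right) = \left(\left(6 + 9\right) - \frac{5}{2}\right) \left(-6974\right) = \left(15 - \frac{5}{2}\right) \left(-6974\right) = \frac{25}{2} \left(-6974\right) = -87175$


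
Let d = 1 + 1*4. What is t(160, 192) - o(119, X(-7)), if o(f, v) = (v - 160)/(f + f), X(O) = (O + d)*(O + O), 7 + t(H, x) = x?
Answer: 22081/119 ≈ 185.55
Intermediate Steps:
t(H, x) = -7 + x
d = 5 (d = 1 + 4 = 5)
X(O) = 2*O*(5 + O) (X(O) = (O + 5)*(O + O) = (5 + O)*(2*O) = 2*O*(5 + O))
o(f, v) = (-160 + v)/(2*f) (o(f, v) = (-160 + v)/((2*f)) = (-160 + v)*(1/(2*f)) = (-160 + v)/(2*f))
t(160, 192) - o(119, X(-7)) = (-7 + 192) - (-160 + 2*(-7)*(5 - 7))/(2*119) = 185 - (-160 + 2*(-7)*(-2))/(2*119) = 185 - (-160 + 28)/(2*119) = 185 - (-132)/(2*119) = 185 - 1*(-66/119) = 185 + 66/119 = 22081/119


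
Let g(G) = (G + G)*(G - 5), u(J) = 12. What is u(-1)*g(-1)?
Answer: 144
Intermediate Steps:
g(G) = 2*G*(-5 + G) (g(G) = (2*G)*(-5 + G) = 2*G*(-5 + G))
u(-1)*g(-1) = 12*(2*(-1)*(-5 - 1)) = 12*(2*(-1)*(-6)) = 12*12 = 144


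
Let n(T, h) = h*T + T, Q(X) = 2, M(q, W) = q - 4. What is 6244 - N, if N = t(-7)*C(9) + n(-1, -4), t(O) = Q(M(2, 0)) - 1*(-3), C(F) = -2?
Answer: 6251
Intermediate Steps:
M(q, W) = -4 + q
t(O) = 5 (t(O) = 2 - 1*(-3) = 2 + 3 = 5)
n(T, h) = T + T*h (n(T, h) = T*h + T = T + T*h)
N = -7 (N = 5*(-2) - (1 - 4) = -10 - 1*(-3) = -10 + 3 = -7)
6244 - N = 6244 - 1*(-7) = 6244 + 7 = 6251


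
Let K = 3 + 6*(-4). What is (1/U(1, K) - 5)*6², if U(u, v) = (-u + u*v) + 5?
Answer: -3096/17 ≈ -182.12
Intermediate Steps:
K = -21 (K = 3 - 24 = -21)
U(u, v) = 5 - u + u*v
(1/U(1, K) - 5)*6² = (1/(5 - 1*1 + 1*(-21)) - 5)*6² = (1/(5 - 1 - 21) - 5)*36 = (1/(-17) - 5)*36 = (-1/17 - 5)*36 = -86/17*36 = -3096/17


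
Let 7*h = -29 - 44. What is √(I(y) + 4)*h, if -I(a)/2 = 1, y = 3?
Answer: -73*√2/7 ≈ -14.748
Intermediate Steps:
I(a) = -2 (I(a) = -2*1 = -2)
h = -73/7 (h = (-29 - 44)/7 = (⅐)*(-73) = -73/7 ≈ -10.429)
√(I(y) + 4)*h = √(-2 + 4)*(-73/7) = √2*(-73/7) = -73*√2/7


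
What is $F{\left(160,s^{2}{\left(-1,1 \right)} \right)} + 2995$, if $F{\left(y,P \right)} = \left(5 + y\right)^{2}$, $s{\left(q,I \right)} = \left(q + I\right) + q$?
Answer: $30220$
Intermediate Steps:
$s{\left(q,I \right)} = I + 2 q$ ($s{\left(q,I \right)} = \left(I + q\right) + q = I + 2 q$)
$F{\left(160,s^{2}{\left(-1,1 \right)} \right)} + 2995 = \left(5 + 160\right)^{2} + 2995 = 165^{2} + 2995 = 27225 + 2995 = 30220$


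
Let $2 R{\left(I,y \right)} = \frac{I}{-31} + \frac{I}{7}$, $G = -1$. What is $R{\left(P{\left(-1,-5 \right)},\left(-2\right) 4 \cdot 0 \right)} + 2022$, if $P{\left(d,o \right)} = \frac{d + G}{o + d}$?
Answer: $\frac{438778}{217} \approx 2022.0$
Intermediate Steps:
$P{\left(d,o \right)} = \frac{-1 + d}{d + o}$ ($P{\left(d,o \right)} = \frac{d - 1}{o + d} = \frac{-1 + d}{d + o}$)
$R{\left(I,y \right)} = \frac{12 I}{217}$ ($R{\left(I,y \right)} = \frac{\frac{I}{-31} + \frac{I}{7}}{2} = \frac{I \left(- \frac{1}{31}\right) + I \frac{1}{7}}{2} = \frac{- \frac{I}{31} + \frac{I}{7}}{2} = \frac{\frac{24}{217} I}{2} = \frac{12 I}{217}$)
$R{\left(P{\left(-1,-5 \right)},\left(-2\right) 4 \cdot 0 \right)} + 2022 = \frac{12 \frac{-1 - 1}{-1 - 5}}{217} + 2022 = \frac{12 \frac{1}{-6} \left(-2\right)}{217} + 2022 = \frac{12 \left(\left(- \frac{1}{6}\right) \left(-2\right)\right)}{217} + 2022 = \frac{12}{217} \cdot \frac{1}{3} + 2022 = \frac{4}{217} + 2022 = \frac{438778}{217}$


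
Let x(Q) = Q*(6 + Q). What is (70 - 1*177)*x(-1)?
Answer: 535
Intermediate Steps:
(70 - 1*177)*x(-1) = (70 - 1*177)*(-(6 - 1)) = (70 - 177)*(-1*5) = -107*(-5) = 535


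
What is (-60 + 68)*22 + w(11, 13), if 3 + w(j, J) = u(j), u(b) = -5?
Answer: 168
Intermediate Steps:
w(j, J) = -8 (w(j, J) = -3 - 5 = -8)
(-60 + 68)*22 + w(11, 13) = (-60 + 68)*22 - 8 = 8*22 - 8 = 176 - 8 = 168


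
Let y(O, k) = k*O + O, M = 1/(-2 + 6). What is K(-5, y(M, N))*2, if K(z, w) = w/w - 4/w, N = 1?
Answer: -14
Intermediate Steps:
M = ¼ (M = 1/4 = ¼ ≈ 0.25000)
y(O, k) = O + O*k (y(O, k) = O*k + O = O + O*k)
K(z, w) = 1 - 4/w
K(-5, y(M, N))*2 = ((-4 + (1 + 1)/4)/(((1 + 1)/4)))*2 = ((-4 + (¼)*2)/(((¼)*2)))*2 = ((-4 + ½)/(½))*2 = (2*(-7/2))*2 = -7*2 = -14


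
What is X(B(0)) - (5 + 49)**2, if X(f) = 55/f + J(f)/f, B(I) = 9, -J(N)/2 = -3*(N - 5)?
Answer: -26165/9 ≈ -2907.2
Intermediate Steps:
J(N) = -30 + 6*N (J(N) = -(-6)*(N - 5) = -(-6)*(-5 + N) = -2*(15 - 3*N) = -30 + 6*N)
X(f) = 55/f + (-30 + 6*f)/f
X(B(0)) - (5 + 49)**2 = (6 + 25/9) - (5 + 49)**2 = (6 + 25*(1/9)) - 1*54**2 = (6 + 25/9) - 1*2916 = 79/9 - 2916 = -26165/9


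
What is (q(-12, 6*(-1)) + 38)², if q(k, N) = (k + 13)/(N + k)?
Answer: 466489/324 ≈ 1439.8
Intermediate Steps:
q(k, N) = (13 + k)/(N + k)
(q(-12, 6*(-1)) + 38)² = ((13 - 12)/(6*(-1) - 12) + 38)² = (1/(-6 - 12) + 38)² = (1/(-18) + 38)² = (-1/18*1 + 38)² = (-1/18 + 38)² = (683/18)² = 466489/324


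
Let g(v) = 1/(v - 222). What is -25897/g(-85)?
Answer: 7950379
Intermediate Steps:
g(v) = 1/(-222 + v)
-25897/g(-85) = -25897/(1/(-222 - 85)) = -25897/(1/(-307)) = -25897/(-1/307) = -25897*(-307) = 7950379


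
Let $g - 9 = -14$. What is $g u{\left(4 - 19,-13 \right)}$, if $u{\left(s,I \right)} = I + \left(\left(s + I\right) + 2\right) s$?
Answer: $-1885$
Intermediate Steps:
$g = -5$ ($g = 9 - 14 = -5$)
$u{\left(s,I \right)} = I + s \left(2 + I + s\right)$ ($u{\left(s,I \right)} = I + \left(\left(I + s\right) + 2\right) s = I + \left(2 + I + s\right) s = I + s \left(2 + I + s\right)$)
$g u{\left(4 - 19,-13 \right)} = - 5 \left(-13 + \left(4 - 19\right)^{2} + 2 \left(4 - 19\right) - 13 \left(4 - 19\right)\right) = - 5 \left(-13 + \left(-15\right)^{2} + 2 \left(-15\right) - -195\right) = - 5 \left(-13 + 225 - 30 + 195\right) = \left(-5\right) 377 = -1885$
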